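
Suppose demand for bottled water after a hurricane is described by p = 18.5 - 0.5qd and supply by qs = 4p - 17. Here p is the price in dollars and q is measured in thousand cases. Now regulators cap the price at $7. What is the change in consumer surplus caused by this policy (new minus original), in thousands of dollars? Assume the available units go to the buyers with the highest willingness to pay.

6

Rearranging demand gives qd = 37 - 2p. Setting quantity demanded equal to quantity supplied, 37 - 2p = 4p - 17, gives p* = 9 and q* = 19.
The ceiling of 7 is below the equilibrium price 9, so it binds.
At p = 7: qd = 37 - 2·7 = 23 and qs = 4·7 - 17 = 11.
Consumer surplus without the control is ½ · (18.5 - 9) · 19 = 90.25.
With the ceiling, 11 units are sold at 7 (assume they go to the highest-value buyers). The demand price at q = 11 is 13, so CS = ½ · [(18.5 - 7) + (13 - 7)] · 11 = 96.25.
Change in consumer surplus = 96.25 - 90.25 = 6.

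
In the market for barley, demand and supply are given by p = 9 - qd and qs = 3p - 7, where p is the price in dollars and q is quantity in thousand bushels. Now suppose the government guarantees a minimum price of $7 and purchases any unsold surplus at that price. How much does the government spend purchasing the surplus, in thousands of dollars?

Rearranging demand gives qd = 9 - p. In a free market, 9 - p = 3p - 7 gives the equilibrium p* = 4, q* = 5.
The floor of 7 is above the equilibrium price 4, so it binds.
At p = 7: qd = 9 - 7 = 2 and qs = 3·7 - 7 = 14.
Surplus = qs - qd = 12.
Government expenditure = surplus × support price = 12 × 7 = 84.

84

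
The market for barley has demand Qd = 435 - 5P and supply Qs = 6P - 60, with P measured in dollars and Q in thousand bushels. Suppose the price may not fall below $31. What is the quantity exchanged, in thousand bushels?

210

Setting quantity demanded equal to quantity supplied, 435 - 5P = 6P - 60, gives P* = 45 and Q* = 210.
The floor of 31 is below the equilibrium price 45, so it is not binding; the market clears at P* = 45, Q* = 210.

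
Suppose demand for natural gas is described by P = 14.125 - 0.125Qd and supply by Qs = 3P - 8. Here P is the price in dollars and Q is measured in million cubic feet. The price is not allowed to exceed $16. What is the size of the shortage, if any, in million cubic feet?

Rearranging demand gives Qd = 113 - 8P. In a free market, 113 - 8P = 3P - 8 gives the equilibrium P* = 11, Q* = 25.
Since 16 is above P* = 11, the ceiling does not bind and the free-market outcome prevails.
Since the control does not bind, there is no shortage.

0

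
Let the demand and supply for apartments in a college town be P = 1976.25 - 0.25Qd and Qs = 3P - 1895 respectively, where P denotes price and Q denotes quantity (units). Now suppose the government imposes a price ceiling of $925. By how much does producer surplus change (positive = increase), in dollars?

Rearranging demand gives Qd = 7905 - 4P. Equilibrium: 7905 - 4P = 3P - 1895, so 9800 = 7P and P* = 1400, Q* = 2305.
Because the ceiling (925) lies below the market-clearing price, it is binding.
At P = 925: Qd = 7905 - 4·925 = 4205 and Qs = 3·925 - 1895 = 880.
Producer surplus without the control is ½ · (1400 - 1895/3) · 2305 = 5313025/6.
With the ceiling, producers sell 880 units at 925, so PS = ½ · (925 - 1895/3) · 880 = 387200/3.
Change in producer surplus = 387200/3 - 5313025/6 = -756437.5.

-756437.5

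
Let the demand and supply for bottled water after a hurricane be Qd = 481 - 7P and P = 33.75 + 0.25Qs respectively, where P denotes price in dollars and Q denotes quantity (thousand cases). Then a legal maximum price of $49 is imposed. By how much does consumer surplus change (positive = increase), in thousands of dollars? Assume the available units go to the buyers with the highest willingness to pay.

371

Rearranging supply gives Qs = 4P - 135. Setting quantity demanded equal to quantity supplied, 481 - 7P = 4P - 135, gives P* = 56 and Q* = 89.
Because the ceiling (49) lies below the market-clearing price, it is binding.
At P = 49: Qd = 481 - 7·49 = 138 and Qs = 4·49 - 135 = 61.
Consumer surplus without the control is ½ · (481/7 - 56) · 89 = 7921/14.
With the ceiling, 61 units are sold at 49 (assume they go to the highest-value buyers). The demand price at Q = 61 is 60, so CS = ½ · [(481/7 - 49) + (60 - 49)] · 61 = 13115/14.
Change in consumer surplus = 13115/14 - 7921/14 = 371.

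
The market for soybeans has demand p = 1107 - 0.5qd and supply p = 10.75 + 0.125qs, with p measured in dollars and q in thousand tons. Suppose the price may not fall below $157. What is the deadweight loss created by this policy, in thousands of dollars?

0

Rearranging demand gives qd = 2214 - 2p; rearranging supply gives qs = 8p - 86. Without the control the market clears where 2214 - 2p = 8p - 86, i.e. p* = 230 and q* = 1754.
Since 157 is below p* = 230, the floor does not bind and the free-market outcome prevails.
Since the control does not bind, no trades are prevented and deadweight loss is zero.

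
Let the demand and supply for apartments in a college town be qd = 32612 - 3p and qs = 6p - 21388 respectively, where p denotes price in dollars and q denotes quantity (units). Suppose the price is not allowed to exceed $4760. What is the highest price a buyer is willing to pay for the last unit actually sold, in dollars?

8480

In a free market, 32612 - 3p = 6p - 21388 gives the equilibrium p* = 6000, q* = 14612.
The ceiling of 4760 is below the equilibrium price 6000, so it binds.
At p = 4760: qd = 32612 - 3·4760 = 18332 and qs = 6·4760 - 21388 = 7172.
Only 7172 units reach the market. On the demand curve, the marginal buyer's willingness to pay at q = 7172 is (32612 - 7172)/3 = 8480.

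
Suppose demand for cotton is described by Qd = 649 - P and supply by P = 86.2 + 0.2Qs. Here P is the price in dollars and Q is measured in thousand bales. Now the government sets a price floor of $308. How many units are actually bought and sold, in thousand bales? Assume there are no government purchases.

341

Rearranging supply gives Qs = 5P - 431. Without the control the market clears where 649 - P = 5P - 431, i.e. P* = 180 and Q* = 469.
Because the floor (308) lies above the market-clearing price, it is binding.
At P = 308: Qd = 649 - 308 = 341 and Qs = 5·308 - 431 = 1109.
The quantity actually transacted is the short side, demand: 341.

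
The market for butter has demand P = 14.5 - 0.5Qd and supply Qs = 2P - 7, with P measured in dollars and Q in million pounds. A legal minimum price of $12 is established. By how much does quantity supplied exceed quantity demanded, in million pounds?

Rearranging demand gives Qd = 29 - 2P. Equilibrium: 29 - 2P = 2P - 7, so 36 = 4P and P* = 9, Q* = 11.
The floor of 12 is above the equilibrium price 9, so it binds.
At P = 12: Qd = 29 - 2·12 = 5 and Qs = 2·12 - 7 = 17.
Surplus = Qs - Qd = 17 - 5 = 12.

12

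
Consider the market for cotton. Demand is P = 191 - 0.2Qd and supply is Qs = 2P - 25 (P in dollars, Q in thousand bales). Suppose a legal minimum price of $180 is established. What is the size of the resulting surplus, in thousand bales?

280

Rearranging demand gives Qd = 955 - 5P. Setting quantity demanded equal to quantity supplied, 955 - 5P = 2P - 25, gives P* = 140 and Q* = 255.
Since 180 > 140, the floor is binding.
At P = 180: Qd = 955 - 5·180 = 55 and Qs = 2·180 - 25 = 335.
Surplus = Qs - Qd = 335 - 55 = 280.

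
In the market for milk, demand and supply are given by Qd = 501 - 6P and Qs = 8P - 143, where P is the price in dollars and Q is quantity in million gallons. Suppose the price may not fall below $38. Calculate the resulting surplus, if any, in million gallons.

0

Without the control the market clears where 501 - 6P = 8P - 143, i.e. P* = 46 and Q* = 225.
The floor of 38 is below the equilibrium price 46, so it is not binding; the market clears at P* = 46, Q* = 225.
Since the control does not bind, there is no surplus.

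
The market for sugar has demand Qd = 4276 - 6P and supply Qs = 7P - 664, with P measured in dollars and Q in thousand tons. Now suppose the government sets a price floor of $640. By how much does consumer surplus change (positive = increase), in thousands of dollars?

In a free market, 4276 - 6P = 7P - 664 gives the equilibrium P* = 380, Q* = 1996.
Because the floor (640) lies above the market-clearing price, it is binding.
At P = 640: Qd = 4276 - 6·640 = 436 and Qs = 7·640 - 664 = 3816.
Consumer surplus without the control is ½ · (2138/3 - 380) · 1996 = 996004/3.
With the floor, consumers buy 436 units at 640, so CS = ½ · (2138/3 - 640) · 436 = 47524/3.
Change in consumer surplus = 47524/3 - 996004/3 = -316160.

-316160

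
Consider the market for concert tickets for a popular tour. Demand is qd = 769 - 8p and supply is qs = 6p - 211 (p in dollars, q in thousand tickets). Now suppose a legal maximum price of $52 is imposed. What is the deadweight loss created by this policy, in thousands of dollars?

1701

Setting quantity demanded equal to quantity supplied, 769 - 8p = 6p - 211, gives p* = 70 and q* = 209.
The ceiling of 52 is below the equilibrium price 70, so it binds.
At p = 52: qd = 769 - 8·52 = 353 and qs = 6·52 - 211 = 101.
Quantity traded falls to 101. At q = 101 the demand price is (769 - 101)/8 = 83.5 and the supply price is (211 + 101)/6 = 52.
Deadweight loss = ½ · (83.5 - 52) · (209 - 101) = ½ · 31.5 · 108 = 1701.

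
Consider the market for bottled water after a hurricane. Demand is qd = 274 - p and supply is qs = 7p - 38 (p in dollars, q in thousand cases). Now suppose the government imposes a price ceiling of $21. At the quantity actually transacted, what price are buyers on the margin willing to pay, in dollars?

165

In a free market, 274 - p = 7p - 38 gives the equilibrium p* = 39, q* = 235.
The ceiling of 21 is below the equilibrium price 39, so it binds.
At p = 21: qd = 274 - 21 = 253 and qs = 7·21 - 38 = 109.
Only 109 units reach the market. On the demand curve, the marginal buyer's willingness to pay at q = 109 is (274 - 109) = 165.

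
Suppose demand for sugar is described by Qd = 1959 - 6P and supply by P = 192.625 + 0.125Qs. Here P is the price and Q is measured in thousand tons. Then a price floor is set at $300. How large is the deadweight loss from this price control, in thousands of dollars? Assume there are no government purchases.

13125

Rearranging supply gives Qs = 8P - 1541. In a free market, 1959 - 6P = 8P - 1541 gives the equilibrium P* = 250, Q* = 459.
Since 300 > 250, the floor is binding.
At P = 300: Qd = 1959 - 6·300 = 159 and Qs = 8·300 - 1541 = 859.
Quantity traded falls to 159. At Q = 159 the demand price is (1959 - 159)/6 = 300 and the supply price is (1541 + 159)/8 = 212.5.
Deadweight loss = ½ · (300 - 212.5) · (459 - 159) = ½ · 87.5 · 300 = 13125.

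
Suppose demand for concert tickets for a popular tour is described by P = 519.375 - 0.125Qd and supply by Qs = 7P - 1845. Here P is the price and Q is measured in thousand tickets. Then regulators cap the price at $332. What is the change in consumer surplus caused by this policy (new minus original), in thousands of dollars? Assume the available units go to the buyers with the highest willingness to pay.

18411

Rearranging demand gives Qd = 4155 - 8P. Without the control the market clears where 4155 - 8P = 7P - 1845, i.e. P* = 400 and Q* = 955.
Since 332 < 400, the ceiling is binding.
At P = 332: Qd = 4155 - 8·332 = 1499 and Qs = 7·332 - 1845 = 479.
Consumer surplus without the control is ½ · (519.375 - 400) · 955 = 57001.5625.
With the ceiling, 479 units are sold at 332 (assume they go to the highest-value buyers). The demand price at Q = 479 is 459.5, so CS = ½ · [(519.375 - 332) + (459.5 - 332)] · 479 = 75412.5625.
Change in consumer surplus = 75412.5625 - 57001.5625 = 18411.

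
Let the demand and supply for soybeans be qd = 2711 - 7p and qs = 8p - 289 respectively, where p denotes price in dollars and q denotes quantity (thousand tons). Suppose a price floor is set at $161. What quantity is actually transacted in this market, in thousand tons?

1311

Equilibrium: 2711 - 7p = 8p - 289, so 3000 = 15p and p* = 200, q* = 1311.
Since 161 is below p* = 200, the floor does not bind and the free-market outcome prevails.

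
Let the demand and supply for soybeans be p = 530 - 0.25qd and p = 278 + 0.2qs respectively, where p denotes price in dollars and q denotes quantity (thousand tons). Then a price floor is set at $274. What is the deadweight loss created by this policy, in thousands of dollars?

0

Rearranging demand gives qd = 2120 - 4p; rearranging supply gives qs = 5p - 1390. Equilibrium: 2120 - 4p = 5p - 1390, so 3510 = 9p and p* = 390, q* = 560.
The floor of 274 is below the equilibrium price 390, so it is not binding; the market clears at p* = 390, q* = 560.
Since the control does not bind, no trades are prevented and deadweight loss is zero.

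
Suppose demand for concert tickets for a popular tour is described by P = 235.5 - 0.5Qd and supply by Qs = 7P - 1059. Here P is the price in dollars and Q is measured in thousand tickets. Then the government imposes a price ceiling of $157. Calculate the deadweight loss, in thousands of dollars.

2661.75

Rearranging demand gives Qd = 471 - 2P. Without the control the market clears where 471 - 2P = 7P - 1059, i.e. P* = 170 and Q* = 131.
Because the ceiling (157) lies below the market-clearing price, it is binding.
At P = 157: Qd = 471 - 2·157 = 157 and Qs = 7·157 - 1059 = 40.
Quantity traded falls to 40. At Q = 40 the demand price is (471 - 40)/2 = 215.5 and the supply price is (1059 + 40)/7 = 157.
Deadweight loss = ½ · (215.5 - 157) · (131 - 40) = ½ · 58.5 · 91 = 2661.75.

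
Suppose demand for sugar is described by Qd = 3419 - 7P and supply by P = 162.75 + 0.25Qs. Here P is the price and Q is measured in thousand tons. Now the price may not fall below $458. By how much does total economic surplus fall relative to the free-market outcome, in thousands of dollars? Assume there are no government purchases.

74536

Rearranging supply gives Qs = 4P - 651. Without the control the market clears where 3419 - 7P = 4P - 651, i.e. P* = 370 and Q* = 829.
Because the floor (458) lies above the market-clearing price, it is binding.
At P = 458: Qd = 3419 - 7·458 = 213 and Qs = 4·458 - 651 = 1181.
Quantity traded falls to 213. At Q = 213 the demand price is (3419 - 213)/7 = 458 and the supply price is (651 + 213)/4 = 216.
Deadweight loss = ½ · (458 - 216) · (829 - 213) = ½ · 242 · 616 = 74536.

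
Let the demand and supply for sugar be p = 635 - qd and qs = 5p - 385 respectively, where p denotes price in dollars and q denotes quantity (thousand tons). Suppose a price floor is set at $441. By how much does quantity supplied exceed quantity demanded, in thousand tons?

1626

Rearranging demand gives qd = 635 - p. In a free market, 635 - p = 5p - 385 gives the equilibrium p* = 170, q* = 465.
Since 441 > 170, the floor is binding.
At p = 441: qd = 635 - 441 = 194 and qs = 5·441 - 385 = 1820.
Surplus = qs - qd = 1820 - 194 = 1626.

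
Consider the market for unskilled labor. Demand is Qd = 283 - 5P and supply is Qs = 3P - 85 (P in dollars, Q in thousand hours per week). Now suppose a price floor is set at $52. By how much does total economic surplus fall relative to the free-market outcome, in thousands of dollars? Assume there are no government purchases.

240

Equilibrium: 283 - 5P = 3P - 85, so 368 = 8P and P* = 46, Q* = 53.
Because the floor (52) lies above the market-clearing price, it is binding.
At P = 52: Qd = 283 - 5·52 = 23 and Qs = 3·52 - 85 = 71.
Quantity traded falls to 23. At Q = 23 the demand price is (283 - 23)/5 = 52 and the supply price is (85 + 23)/3 = 36.
Deadweight loss = ½ · (52 - 36) · (53 - 23) = ½ · 16 · 30 = 240.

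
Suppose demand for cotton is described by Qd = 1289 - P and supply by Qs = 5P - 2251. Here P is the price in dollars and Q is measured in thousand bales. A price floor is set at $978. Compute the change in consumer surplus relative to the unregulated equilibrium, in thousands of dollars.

Without the control the market clears where 1289 - P = 5P - 2251, i.e. P* = 590 and Q* = 699.
Since 978 > 590, the floor is binding.
At P = 978: Qd = 1289 - 978 = 311 and Qs = 5·978 - 2251 = 2639.
Consumer surplus without the control is ½ · (1289 - 590) · 699 = 244300.5.
With the floor, consumers buy 311 units at 978, so CS = ½ · (1289 - 978) · 311 = 48360.5.
Change in consumer surplus = 48360.5 - 244300.5 = -195940.

-195940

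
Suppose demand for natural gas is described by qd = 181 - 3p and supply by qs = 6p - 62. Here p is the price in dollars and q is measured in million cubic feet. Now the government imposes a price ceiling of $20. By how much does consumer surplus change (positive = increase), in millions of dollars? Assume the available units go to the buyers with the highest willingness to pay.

112

Equilibrium: 181 - 3p = 6p - 62, so 243 = 9p and p* = 27, q* = 100.
Since 20 < 27, the ceiling is binding.
At p = 20: qd = 181 - 3·20 = 121 and qs = 6·20 - 62 = 58.
Consumer surplus without the control is ½ · (181/3 - 27) · 100 = 5000/3.
With the ceiling, 58 units are sold at 20 (assume they go to the highest-value buyers). The demand price at q = 58 is 41, so CS = ½ · [(181/3 - 20) + (41 - 20)] · 58 = 5336/3.
Change in consumer surplus = 5336/3 - 5000/3 = 112.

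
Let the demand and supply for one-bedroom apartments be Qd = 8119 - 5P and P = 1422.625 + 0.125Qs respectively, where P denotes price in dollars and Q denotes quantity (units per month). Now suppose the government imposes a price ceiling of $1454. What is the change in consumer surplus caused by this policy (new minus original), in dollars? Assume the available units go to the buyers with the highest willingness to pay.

Rearranging supply gives Qs = 8P - 11381. Equilibrium: 8119 - 5P = 8P - 11381, so 19500 = 13P and P* = 1500, Q* = 619.
Since 1454 < 1500, the ceiling is binding.
At P = 1454: Qd = 8119 - 5·1454 = 849 and Qs = 8·1454 - 11381 = 251.
Consumer surplus without the control is ½ · (1623.8 - 1500) · 619 = 38316.1.
With the ceiling, 251 units are sold at 1454 (assume they go to the highest-value buyers). The demand price at Q = 251 is 1573.6, so CS = ½ · [(1623.8 - 1454) + (1573.6 - 1454)] · 251 = 36319.7.
Change in consumer surplus = 36319.7 - 38316.1 = -1996.4.

-1996.4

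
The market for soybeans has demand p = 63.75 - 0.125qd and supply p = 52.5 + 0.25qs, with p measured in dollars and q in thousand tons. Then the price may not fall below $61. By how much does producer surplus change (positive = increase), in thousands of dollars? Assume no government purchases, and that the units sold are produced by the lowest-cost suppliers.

Rearranging demand gives qd = 510 - 8p; rearranging supply gives qs = 4p - 210. In a free market, 510 - 8p = 4p - 210 gives the equilibrium p* = 60, q* = 30.
Because the floor (61) lies above the market-clearing price, it is binding.
At p = 61: qd = 510 - 8·61 = 22 and qs = 4·61 - 210 = 34.
Producer surplus without the control is ½ · (60 - 52.5) · 30 = 112.5.
With the floor, 22 units are sold at 61. The supply price at q = 22 is 58, so PS = ½ · [(61 - 52.5) + (61 - 58)] · 22 = 126.5.
Change in producer surplus = 126.5 - 112.5 = 14.

14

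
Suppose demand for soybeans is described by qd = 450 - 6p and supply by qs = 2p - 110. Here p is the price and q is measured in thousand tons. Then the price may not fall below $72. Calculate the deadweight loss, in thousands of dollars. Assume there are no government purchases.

Equilibrium: 450 - 6p = 2p - 110, so 560 = 8p and p* = 70, q* = 30.
Since 72 > 70, the floor is binding.
At p = 72: qd = 450 - 6·72 = 18 and qs = 2·72 - 110 = 34.
Quantity traded falls to 18. At q = 18 the demand price is (450 - 18)/6 = 72 and the supply price is (110 + 18)/2 = 64.
Deadweight loss = ½ · (72 - 64) · (30 - 18) = ½ · 8 · 12 = 48.

48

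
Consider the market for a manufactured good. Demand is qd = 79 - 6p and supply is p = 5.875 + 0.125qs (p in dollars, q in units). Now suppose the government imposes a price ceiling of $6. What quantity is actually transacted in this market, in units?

Rearranging supply gives qs = 8p - 47. Setting quantity demanded equal to quantity supplied, 79 - 6p = 8p - 47, gives p* = 9 and q* = 25.
Since 6 < 9, the ceiling is binding.
At p = 6: qd = 79 - 6·6 = 43 and qs = 8·6 - 47 = 1.
The quantity actually transacted is the short side, supply: 1.

1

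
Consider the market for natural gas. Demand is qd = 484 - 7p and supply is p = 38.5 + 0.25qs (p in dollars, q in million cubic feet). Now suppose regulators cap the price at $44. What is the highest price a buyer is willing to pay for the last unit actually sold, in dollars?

Rearranging supply gives qs = 4p - 154. Setting quantity demanded equal to quantity supplied, 484 - 7p = 4p - 154, gives p* = 58 and q* = 78.
Since 44 < 58, the ceiling is binding.
At p = 44: qd = 484 - 7·44 = 176 and qs = 4·44 - 154 = 22.
Only 22 units reach the market. On the demand curve, the marginal buyer's willingness to pay at q = 22 is (484 - 22)/7 = 66.

66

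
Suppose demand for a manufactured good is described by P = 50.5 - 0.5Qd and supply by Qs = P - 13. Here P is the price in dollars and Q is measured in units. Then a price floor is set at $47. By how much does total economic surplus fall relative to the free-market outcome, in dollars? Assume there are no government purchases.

243

Rearranging demand gives Qd = 101 - 2P. Without the control the market clears where 101 - 2P = P - 13, i.e. P* = 38 and Q* = 25.
The floor of 47 is above the equilibrium price 38, so it binds.
At P = 47: Qd = 101 - 2·47 = 7 and Qs = 47 - 13 = 34.
Quantity traded falls to 7. At Q = 7 the demand price is (101 - 7)/2 = 47 and the supply price is 13 + 7 = 20.
Deadweight loss = ½ · (47 - 20) · (25 - 7) = ½ · 27 · 18 = 243.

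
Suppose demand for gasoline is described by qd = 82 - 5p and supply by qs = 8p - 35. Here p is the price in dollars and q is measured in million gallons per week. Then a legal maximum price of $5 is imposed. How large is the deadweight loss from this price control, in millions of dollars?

166.4

Equilibrium: 82 - 5p = 8p - 35, so 117 = 13p and p* = 9, q* = 37.
Because the ceiling (5) lies below the market-clearing price, it is binding.
At p = 5: qd = 82 - 5·5 = 57 and qs = 8·5 - 35 = 5.
Quantity traded falls to 5. At q = 5 the demand price is (82 - 5)/5 = 15.4 and the supply price is (35 + 5)/8 = 5.
Deadweight loss = ½ · (15.4 - 5) · (37 - 5) = ½ · 10.4 · 32 = 166.4.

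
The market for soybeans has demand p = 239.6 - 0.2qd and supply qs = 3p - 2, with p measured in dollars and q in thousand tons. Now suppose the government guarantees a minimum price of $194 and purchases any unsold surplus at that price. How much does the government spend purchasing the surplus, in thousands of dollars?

Rearranging demand gives qd = 1198 - 5p. Setting quantity demanded equal to quantity supplied, 1198 - 5p = 3p - 2, gives p* = 150 and q* = 448.
The floor of 194 is above the equilibrium price 150, so it binds.
At p = 194: qd = 1198 - 5·194 = 228 and qs = 3·194 - 2 = 580.
Surplus = qs - qd = 352.
Government expenditure = surplus × support price = 352 × 194 = 68288.

68288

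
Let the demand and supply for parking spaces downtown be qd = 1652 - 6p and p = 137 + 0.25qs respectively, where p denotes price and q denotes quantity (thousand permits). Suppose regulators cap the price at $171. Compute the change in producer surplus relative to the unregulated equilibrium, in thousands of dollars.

-11466

Rearranging supply gives qs = 4p - 548. In a free market, 1652 - 6p = 4p - 548 gives the equilibrium p* = 220, q* = 332.
Since 171 < 220, the ceiling is binding.
At p = 171: qd = 1652 - 6·171 = 626 and qs = 4·171 - 548 = 136.
Producer surplus without the control is ½ · (220 - 137) · 332 = 13778.
With the ceiling, producers sell 136 units at 171, so PS = ½ · (171 - 137) · 136 = 2312.
Change in producer surplus = 2312 - 13778 = -11466.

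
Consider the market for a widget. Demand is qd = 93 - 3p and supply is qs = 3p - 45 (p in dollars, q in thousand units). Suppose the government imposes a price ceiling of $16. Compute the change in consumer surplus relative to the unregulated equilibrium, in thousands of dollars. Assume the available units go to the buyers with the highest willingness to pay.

Setting quantity demanded equal to quantity supplied, 93 - 3p = 3p - 45, gives p* = 23 and q* = 24.
Since 16 < 23, the ceiling is binding.
At p = 16: qd = 93 - 3·16 = 45 and qs = 3·16 - 45 = 3.
Consumer surplus without the control is ½ · (31 - 23) · 24 = 96.
With the ceiling, 3 units are sold at 16 (assume they go to the highest-value buyers). The demand price at q = 3 is 30, so CS = ½ · [(31 - 16) + (30 - 16)] · 3 = 43.5.
Change in consumer surplus = 43.5 - 96 = -52.5.

-52.5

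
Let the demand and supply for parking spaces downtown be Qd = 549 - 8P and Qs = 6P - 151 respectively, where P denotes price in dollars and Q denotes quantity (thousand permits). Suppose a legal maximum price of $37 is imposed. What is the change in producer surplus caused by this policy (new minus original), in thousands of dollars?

Equilibrium: 549 - 8P = 6P - 151, so 700 = 14P and P* = 50, Q* = 149.
Because the ceiling (37) lies below the market-clearing price, it is binding.
At P = 37: Qd = 549 - 8·37 = 253 and Qs = 6·37 - 151 = 71.
Producer surplus without the control is ½ · (50 - 151/6) · 149 = 22201/12.
With the ceiling, producers sell 71 units at 37, so PS = ½ · (37 - 151/6) · 71 = 5041/12.
Change in producer surplus = 5041/12 - 22201/12 = -1430.

-1430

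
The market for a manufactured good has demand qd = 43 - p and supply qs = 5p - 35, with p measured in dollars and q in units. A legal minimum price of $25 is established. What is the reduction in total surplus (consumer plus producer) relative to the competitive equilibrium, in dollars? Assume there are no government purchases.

86.4

Equilibrium: 43 - p = 5p - 35, so 78 = 6p and p* = 13, q* = 30.
Because the floor (25) lies above the market-clearing price, it is binding.
At p = 25: qd = 43 - 25 = 18 and qs = 5·25 - 35 = 90.
Quantity traded falls to 18. At q = 18 the demand price is 43 - 18 = 25 and the supply price is (35 + 18)/5 = 10.6.
Deadweight loss = ½ · (25 - 10.6) · (30 - 18) = ½ · 14.4 · 12 = 86.4.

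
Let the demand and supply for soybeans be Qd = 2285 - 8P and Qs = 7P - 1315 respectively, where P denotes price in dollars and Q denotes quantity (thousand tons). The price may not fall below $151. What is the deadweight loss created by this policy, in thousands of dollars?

Equilibrium: 2285 - 8P = 7P - 1315, so 3600 = 15P and P* = 240, Q* = 365.
Since 151 is below P* = 240, the floor does not bind and the free-market outcome prevails.
Since the control does not bind, no trades are prevented and deadweight loss is zero.

0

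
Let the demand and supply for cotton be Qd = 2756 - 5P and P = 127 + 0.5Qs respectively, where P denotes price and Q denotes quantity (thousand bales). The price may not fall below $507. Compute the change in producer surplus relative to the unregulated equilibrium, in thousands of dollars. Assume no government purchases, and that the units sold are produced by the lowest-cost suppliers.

-20039.25

Rearranging supply gives Qs = 2P - 254. Without the control the market clears where 2756 - 5P = 2P - 254, i.e. P* = 430 and Q* = 606.
Because the floor (507) lies above the market-clearing price, it is binding.
At P = 507: Qd = 2756 - 5·507 = 221 and Qs = 2·507 - 254 = 760.
Producer surplus without the control is ½ · (430 - 127) · 606 = 91809.
With the floor, 221 units are sold at 507. The supply price at Q = 221 is 237.5, so PS = ½ · [(507 - 127) + (507 - 237.5)] · 221 = 71769.75.
Change in producer surplus = 71769.75 - 91809 = -20039.25.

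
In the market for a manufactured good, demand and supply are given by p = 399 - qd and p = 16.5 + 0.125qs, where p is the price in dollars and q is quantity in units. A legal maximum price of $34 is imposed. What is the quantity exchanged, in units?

140

Rearranging demand gives qd = 399 - p; rearranging supply gives qs = 8p - 132. Setting quantity demanded equal to quantity supplied, 399 - p = 8p - 132, gives p* = 59 and q* = 340.
Because the ceiling (34) lies below the market-clearing price, it is binding.
At p = 34: qd = 399 - 34 = 365 and qs = 8·34 - 132 = 140.
The quantity actually transacted is the short side, supply: 140.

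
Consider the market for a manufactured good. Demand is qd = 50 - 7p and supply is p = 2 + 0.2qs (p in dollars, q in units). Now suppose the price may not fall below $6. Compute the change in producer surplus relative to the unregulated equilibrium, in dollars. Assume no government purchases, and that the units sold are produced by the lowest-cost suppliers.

Rearranging supply gives qs = 5p - 10. Setting quantity demanded equal to quantity supplied, 50 - 7p = 5p - 10, gives p* = 5 and q* = 15.
Because the floor (6) lies above the market-clearing price, it is binding.
At p = 6: qd = 50 - 7·6 = 8 and qs = 5·6 - 10 = 20.
Producer surplus without the control is ½ · (5 - 2) · 15 = 22.5.
With the floor, 8 units are sold at 6. The supply price at q = 8 is 3.6, so PS = ½ · [(6 - 2) + (6 - 3.6)] · 8 = 25.6.
Change in producer surplus = 25.6 - 22.5 = 3.1.

3.1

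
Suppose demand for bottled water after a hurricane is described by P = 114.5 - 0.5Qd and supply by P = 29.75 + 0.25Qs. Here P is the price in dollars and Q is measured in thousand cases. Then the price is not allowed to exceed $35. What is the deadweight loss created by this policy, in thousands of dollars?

Rearranging demand gives Qd = 229 - 2P; rearranging supply gives Qs = 4P - 119. Equilibrium: 229 - 2P = 4P - 119, so 348 = 6P and P* = 58, Q* = 113.
Since 35 < 58, the ceiling is binding.
At P = 35: Qd = 229 - 2·35 = 159 and Qs = 4·35 - 119 = 21.
Quantity traded falls to 21. At Q = 21 the demand price is (229 - 21)/2 = 104 and the supply price is (119 + 21)/4 = 35.
Deadweight loss = ½ · (104 - 35) · (113 - 21) = ½ · 69 · 92 = 3174.

3174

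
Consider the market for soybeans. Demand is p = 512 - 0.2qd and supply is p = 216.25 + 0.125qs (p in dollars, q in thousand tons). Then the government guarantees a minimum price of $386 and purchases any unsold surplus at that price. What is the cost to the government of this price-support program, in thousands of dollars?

Rearranging demand gives qd = 2560 - 5p; rearranging supply gives qs = 8p - 1730. Setting quantity demanded equal to quantity supplied, 2560 - 5p = 8p - 1730, gives p* = 330 and q* = 910.
The floor of 386 is above the equilibrium price 330, so it binds.
At p = 386: qd = 2560 - 5·386 = 630 and qs = 8·386 - 1730 = 1358.
Surplus = qs - qd = 728.
Government expenditure = surplus × support price = 728 × 386 = 281008.

281008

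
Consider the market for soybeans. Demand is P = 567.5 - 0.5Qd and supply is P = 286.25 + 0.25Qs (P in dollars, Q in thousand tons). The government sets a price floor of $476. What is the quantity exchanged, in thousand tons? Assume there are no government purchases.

183

Rearranging demand gives Qd = 1135 - 2P; rearranging supply gives Qs = 4P - 1145. Without the control the market clears where 1135 - 2P = 4P - 1145, i.e. P* = 380 and Q* = 375.
Because the floor (476) lies above the market-clearing price, it is binding.
At P = 476: Qd = 1135 - 2·476 = 183 and Qs = 4·476 - 1145 = 759.
The quantity actually transacted is the short side, demand: 183.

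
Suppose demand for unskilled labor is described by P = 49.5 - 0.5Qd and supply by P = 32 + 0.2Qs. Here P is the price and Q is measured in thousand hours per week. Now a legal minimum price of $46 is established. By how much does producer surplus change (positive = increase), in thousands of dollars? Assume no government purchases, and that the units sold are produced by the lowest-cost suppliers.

30.6

Rearranging demand gives Qd = 99 - 2P; rearranging supply gives Qs = 5P - 160. Without the control the market clears where 99 - 2P = 5P - 160, i.e. P* = 37 and Q* = 25.
Because the floor (46) lies above the market-clearing price, it is binding.
At P = 46: Qd = 99 - 2·46 = 7 and Qs = 5·46 - 160 = 70.
Producer surplus without the control is ½ · (37 - 32) · 25 = 62.5.
With the floor, 7 units are sold at 46. The supply price at Q = 7 is 33.4, so PS = ½ · [(46 - 32) + (46 - 33.4)] · 7 = 93.1.
Change in producer surplus = 93.1 - 62.5 = 30.6.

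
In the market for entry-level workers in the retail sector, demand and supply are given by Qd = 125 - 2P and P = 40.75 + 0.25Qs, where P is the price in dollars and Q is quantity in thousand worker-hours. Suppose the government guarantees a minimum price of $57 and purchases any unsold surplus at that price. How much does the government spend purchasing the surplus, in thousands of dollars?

3078

Rearranging supply gives Qs = 4P - 163. Without the control the market clears where 125 - 2P = 4P - 163, i.e. P* = 48 and Q* = 29.
The floor of 57 is above the equilibrium price 48, so it binds.
At P = 57: Qd = 125 - 2·57 = 11 and Qs = 4·57 - 163 = 65.
Surplus = Qs - Qd = 54.
Government expenditure = surplus × support price = 54 × 57 = 3078.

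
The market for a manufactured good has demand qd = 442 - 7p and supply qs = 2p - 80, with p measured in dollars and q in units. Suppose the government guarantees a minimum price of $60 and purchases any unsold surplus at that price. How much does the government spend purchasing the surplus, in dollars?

1080

In a free market, 442 - 7p = 2p - 80 gives the equilibrium p* = 58, q* = 36.
The floor of 60 is above the equilibrium price 58, so it binds.
At p = 60: qd = 442 - 7·60 = 22 and qs = 2·60 - 80 = 40.
Surplus = qs - qd = 18.
Government expenditure = surplus × support price = 18 × 60 = 1080.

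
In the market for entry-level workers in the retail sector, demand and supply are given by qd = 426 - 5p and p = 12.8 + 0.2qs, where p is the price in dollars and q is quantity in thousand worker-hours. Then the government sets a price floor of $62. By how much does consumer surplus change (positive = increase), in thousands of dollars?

Rearranging supply gives qs = 5p - 64. Equilibrium: 426 - 5p = 5p - 64, so 490 = 10p and p* = 49, q* = 181.
The floor of 62 is above the equilibrium price 49, so it binds.
At p = 62: qd = 426 - 5·62 = 116 and qs = 5·62 - 64 = 246.
Consumer surplus without the control is ½ · (85.2 - 49) · 181 = 3276.1.
With the floor, consumers buy 116 units at 62, so CS = ½ · (85.2 - 62) · 116 = 1345.6.
Change in consumer surplus = 1345.6 - 3276.1 = -1930.5.

-1930.5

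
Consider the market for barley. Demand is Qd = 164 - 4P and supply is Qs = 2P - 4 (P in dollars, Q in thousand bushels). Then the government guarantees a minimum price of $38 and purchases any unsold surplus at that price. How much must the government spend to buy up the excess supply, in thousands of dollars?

Without the control the market clears where 164 - 4P = 2P - 4, i.e. P* = 28 and Q* = 52.
Since 38 > 28, the floor is binding.
At P = 38: Qd = 164 - 4·38 = 12 and Qs = 2·38 - 4 = 72.
Surplus = Qs - Qd = 60.
Government expenditure = surplus × support price = 60 × 38 = 2280.

2280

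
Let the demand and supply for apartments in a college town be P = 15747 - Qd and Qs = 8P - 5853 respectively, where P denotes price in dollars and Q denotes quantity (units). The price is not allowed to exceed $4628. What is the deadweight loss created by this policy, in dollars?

0

Rearranging demand gives Qd = 15747 - P. Without the control the market clears where 15747 - P = 8P - 5853, i.e. P* = 2400 and Q* = 13347.
The ceiling of 4628 is above the equilibrium price 2400, so it is not binding; the market clears at P* = 2400, Q* = 13347.
Since the control does not bind, no trades are prevented and deadweight loss is zero.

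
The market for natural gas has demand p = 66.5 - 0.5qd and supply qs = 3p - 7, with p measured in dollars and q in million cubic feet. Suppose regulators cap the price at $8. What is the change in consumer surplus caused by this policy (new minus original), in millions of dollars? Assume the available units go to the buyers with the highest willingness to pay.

Rearranging demand gives qd = 133 - 2p. Without the control the market clears where 133 - 2p = 3p - 7, i.e. p* = 28 and q* = 77.
Since 8 < 28, the ceiling is binding.
At p = 8: qd = 133 - 2·8 = 117 and qs = 3·8 - 7 = 17.
Consumer surplus without the control is ½ · (66.5 - 28) · 77 = 1482.25.
With the ceiling, 17 units are sold at 8 (assume they go to the highest-value buyers). The demand price at q = 17 is 58, so CS = ½ · [(66.5 - 8) + (58 - 8)] · 17 = 922.25.
Change in consumer surplus = 922.25 - 1482.25 = -560.

-560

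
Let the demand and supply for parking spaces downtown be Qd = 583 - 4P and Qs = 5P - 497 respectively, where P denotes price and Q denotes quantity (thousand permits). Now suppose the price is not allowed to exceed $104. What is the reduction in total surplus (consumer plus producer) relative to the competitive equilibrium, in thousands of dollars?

1440

Setting quantity demanded equal to quantity supplied, 583 - 4P = 5P - 497, gives P* = 120 and Q* = 103.
The ceiling of 104 is below the equilibrium price 120, so it binds.
At P = 104: Qd = 583 - 4·104 = 167 and Qs = 5·104 - 497 = 23.
Quantity traded falls to 23. At Q = 23 the demand price is (583 - 23)/4 = 140 and the supply price is (497 + 23)/5 = 104.
Deadweight loss = ½ · (140 - 104) · (103 - 23) = ½ · 36 · 80 = 1440.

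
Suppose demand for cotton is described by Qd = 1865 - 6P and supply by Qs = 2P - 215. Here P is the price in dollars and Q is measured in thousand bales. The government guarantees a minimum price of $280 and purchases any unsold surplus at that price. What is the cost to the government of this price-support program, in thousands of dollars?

In a free market, 1865 - 6P = 2P - 215 gives the equilibrium P* = 260, Q* = 305.
Because the floor (280) lies above the market-clearing price, it is binding.
At P = 280: Qd = 1865 - 6·280 = 185 and Qs = 2·280 - 215 = 345.
Surplus = Qs - Qd = 160.
Government expenditure = surplus × support price = 160 × 280 = 44800.

44800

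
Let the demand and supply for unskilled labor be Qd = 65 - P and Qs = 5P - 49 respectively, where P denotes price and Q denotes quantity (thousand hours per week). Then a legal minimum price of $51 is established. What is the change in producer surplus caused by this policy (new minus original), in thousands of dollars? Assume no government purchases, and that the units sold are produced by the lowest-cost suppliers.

In a free market, 65 - P = 5P - 49 gives the equilibrium P* = 19, Q* = 46.
Because the floor (51) lies above the market-clearing price, it is binding.
At P = 51: Qd = 65 - 51 = 14 and Qs = 5·51 - 49 = 206.
Producer surplus without the control is ½ · (19 - 9.8) · 46 = 211.6.
With the floor, 14 units are sold at 51. The supply price at Q = 14 is 12.6, so PS = ½ · [(51 - 9.8) + (51 - 12.6)] · 14 = 557.2.
Change in producer surplus = 557.2 - 211.6 = 345.6.

345.6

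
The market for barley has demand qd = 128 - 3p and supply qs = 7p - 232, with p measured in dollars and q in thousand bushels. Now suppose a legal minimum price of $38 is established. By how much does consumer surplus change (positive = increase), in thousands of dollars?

In a free market, 128 - 3p = 7p - 232 gives the equilibrium p* = 36, q* = 20.
Since 38 > 36, the floor is binding.
At p = 38: qd = 128 - 3·38 = 14 and qs = 7·38 - 232 = 34.
Consumer surplus without the control is ½ · (128/3 - 36) · 20 = 200/3.
With the floor, consumers buy 14 units at 38, so CS = ½ · (128/3 - 38) · 14 = 98/3.
Change in consumer surplus = 98/3 - 200/3 = -34.

-34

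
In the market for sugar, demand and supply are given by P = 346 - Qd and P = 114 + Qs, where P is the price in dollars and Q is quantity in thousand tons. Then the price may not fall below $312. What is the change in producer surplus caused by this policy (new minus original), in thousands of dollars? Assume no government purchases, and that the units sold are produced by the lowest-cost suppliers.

-574

Rearranging demand gives Qd = 346 - P; rearranging supply gives Qs = P - 114. Without the control the market clears where 346 - P = P - 114, i.e. P* = 230 and Q* = 116.
Because the floor (312) lies above the market-clearing price, it is binding.
At P = 312: Qd = 346 - 312 = 34 and Qs = 312 - 114 = 198.
Producer surplus without the control is ½ · (230 - 114) · 116 = 6728.
With the floor, 34 units are sold at 312. The supply price at Q = 34 is 148, so PS = ½ · [(312 - 114) + (312 - 148)] · 34 = 6154.
Change in producer surplus = 6154 - 6728 = -574.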